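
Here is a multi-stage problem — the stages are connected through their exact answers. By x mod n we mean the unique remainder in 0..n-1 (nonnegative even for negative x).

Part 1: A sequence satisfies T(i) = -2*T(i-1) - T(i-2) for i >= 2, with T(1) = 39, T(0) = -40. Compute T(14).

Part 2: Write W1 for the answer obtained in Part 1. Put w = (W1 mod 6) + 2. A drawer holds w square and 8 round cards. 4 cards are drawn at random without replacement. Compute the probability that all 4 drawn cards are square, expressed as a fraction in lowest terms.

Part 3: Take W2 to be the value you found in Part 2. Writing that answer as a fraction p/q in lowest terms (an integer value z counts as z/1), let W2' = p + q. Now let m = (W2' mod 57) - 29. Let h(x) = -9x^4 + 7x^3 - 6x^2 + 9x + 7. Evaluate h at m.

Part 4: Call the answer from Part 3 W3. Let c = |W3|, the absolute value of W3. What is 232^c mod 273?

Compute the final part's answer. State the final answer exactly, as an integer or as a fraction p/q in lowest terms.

253

Part 1: T(2) = -2*(39) - 1*(-40) = -38; iterating: T(2)=-38, T(3)=37, T(4)=-36, T(5)=35, T(6)=-34, T(7)=33, T(8)=-32, T(9)=31, T(10)=-30, T(11)=29, T(12)=-28, T(13)=27, T(14)=-26; answer -26
Part 2: W1 = -26; w = 6; total draws C(14,4) = 1001; favorable C(6,4) = 15; P = 15/1001; answer 15/1001
Part 3: W2 = 15/1001; threaded value p + q = 1016; m = 18; -9*(18)^4 + 7*(18)^3 - 6*(18)^2 + 9*(18)^1 + 7 = (-944784) + (40824) + (-1944) + (162) + (7) = -905735; answer -905735
Part 4: W3 = -905735; c = 905735; squarings mod 273: 232^1=232, 232^2=43, 232^4=211, 232^8=22, 232^16=211, 232^32=22, 232^64=211, 232^128=22, 232^256=211, 232^512=22, 232^1024=211, 232^2048=22, 232^4096=211, 232^8192=22, 232^16384=211, 232^32768=22, 232^65536=211, 232^131072=22, 232^262144=211, 232^524288=22; 232^905735 = 232^1 * 232^2 * 232^4 * 232^512 * 232^4096 * 232^16384 * 232^32768 * 232^65536 * 232^262144 * 232^524288 = 253 (mod 273); answer 253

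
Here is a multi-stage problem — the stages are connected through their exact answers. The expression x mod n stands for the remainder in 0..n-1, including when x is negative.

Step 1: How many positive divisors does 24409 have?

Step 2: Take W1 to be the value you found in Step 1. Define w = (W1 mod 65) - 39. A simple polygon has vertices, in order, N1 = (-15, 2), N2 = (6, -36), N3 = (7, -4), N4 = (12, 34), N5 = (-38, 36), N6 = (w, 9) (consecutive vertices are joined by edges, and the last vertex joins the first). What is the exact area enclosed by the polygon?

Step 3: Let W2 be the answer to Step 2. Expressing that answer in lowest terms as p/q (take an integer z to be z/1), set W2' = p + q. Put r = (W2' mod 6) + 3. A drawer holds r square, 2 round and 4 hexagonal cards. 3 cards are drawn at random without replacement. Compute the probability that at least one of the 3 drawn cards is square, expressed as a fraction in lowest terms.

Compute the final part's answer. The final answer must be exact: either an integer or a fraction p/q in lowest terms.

Step 1: 24409 = 7 * 11 * 317; number of divisors = (1+1) * (1+1) * (1+1) = 8; answer 8
Step 2: W1 = 8; w = -31; cross terms: (-15*-36 - 6*2)=528, (6*-4 - 7*-36)=228, (7*34 - 12*-4)=286, (12*36 - -38*34)=1724, (-38*9 - -31*36)=774, (-31*2 - -15*9)=73; twice the area = |3613| = 3613; area = 3613/2; answer 3613/2
Step 3: W2 = 3613/2; threaded value p + q = 3615; r = 6; total draws C(12,3) = 220; complement C(6,3) = 20; favorable 220 - 20 = 200; P = 10/11; answer 10/11

10/11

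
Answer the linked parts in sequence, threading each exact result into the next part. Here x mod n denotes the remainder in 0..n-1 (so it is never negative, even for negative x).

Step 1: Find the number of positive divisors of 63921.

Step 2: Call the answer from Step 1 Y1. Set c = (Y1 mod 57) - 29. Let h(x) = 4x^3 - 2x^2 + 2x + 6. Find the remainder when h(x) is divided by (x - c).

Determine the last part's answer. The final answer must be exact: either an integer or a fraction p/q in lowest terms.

Step 1: 63921 = 3 * 11 * 13 * 149; number of divisors = (1+1) * (1+1) * (1+1) * (1+1) = 16; answer 16
Step 2: Y1 = 16; c = -13; remainder = value at the root: 4*(-13)^3 - 2*(-13)^2 + 2*(-13)^1 + 6 = (-8788) + (-338) + (-26) + (6) = -9146; answer -9146

-9146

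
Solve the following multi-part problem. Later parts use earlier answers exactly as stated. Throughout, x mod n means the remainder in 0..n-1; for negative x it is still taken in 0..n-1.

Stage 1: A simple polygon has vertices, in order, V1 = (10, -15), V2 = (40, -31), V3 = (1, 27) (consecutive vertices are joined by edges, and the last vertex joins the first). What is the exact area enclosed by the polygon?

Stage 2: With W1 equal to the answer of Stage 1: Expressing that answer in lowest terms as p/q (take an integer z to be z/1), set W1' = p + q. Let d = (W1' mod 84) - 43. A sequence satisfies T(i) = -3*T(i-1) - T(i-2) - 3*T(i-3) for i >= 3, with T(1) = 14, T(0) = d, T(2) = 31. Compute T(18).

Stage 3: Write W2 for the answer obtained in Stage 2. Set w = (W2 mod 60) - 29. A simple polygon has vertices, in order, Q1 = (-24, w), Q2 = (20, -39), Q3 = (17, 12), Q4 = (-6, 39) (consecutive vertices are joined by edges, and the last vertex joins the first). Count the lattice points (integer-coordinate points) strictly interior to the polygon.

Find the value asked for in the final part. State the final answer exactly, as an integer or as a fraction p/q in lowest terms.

1415

Stage 1: cross terms: (10*-31 - 40*-15)=290, (40*27 - 1*-31)=1111, (1*-15 - 10*27)=-285; twice the area = |1116| = 1116; area = 558; answer 558
Stage 2: W1 = 558; threaded value p + q = 559; d = 12; T(3) = -3*(31) - 1*(14) - 3*(12) = -143; iterating: T(3)=-143, T(4)=356, T(5)=-1018, T(6)=3127, T(7)=-9431, T(8)=28220, T(9)=-84610, T(10)=253903, T(11)=-761759, T(12)=2285204, T(13)=-6855562, T(14)=20566759, T(15)=-61700327, T(16)=185100908, T(17)=-555302674, T(18)=1665908095; answer 1665908095
Stage 3: W2 = 1665908095; w = 26; cross terms: (-24*-39 - 20*26)=416, (20*12 - 17*-39)=903, (17*39 - -6*12)=735, (-6*26 - -24*39)=780; twice the area = |2834| = 2834; area = 1417; boundary points = 1 + 3 + 1 + 1 = 6; strictly interior points = area - boundary/2 + 1 = 1415; answer 1415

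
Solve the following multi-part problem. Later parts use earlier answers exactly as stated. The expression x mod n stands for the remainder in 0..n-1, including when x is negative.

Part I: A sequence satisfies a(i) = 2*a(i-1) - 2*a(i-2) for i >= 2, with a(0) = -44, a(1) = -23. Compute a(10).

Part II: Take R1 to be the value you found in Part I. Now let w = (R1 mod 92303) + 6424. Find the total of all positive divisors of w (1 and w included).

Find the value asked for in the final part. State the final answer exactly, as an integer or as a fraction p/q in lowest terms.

13320

Part I: a(2) = 2*(-23) - 2*(-44) = 42; iterating: a(2)=42, a(3)=130, a(4)=176, a(5)=92, a(6)=-168, a(7)=-520, a(8)=-704, a(9)=-368, a(10)=672; answer 672
Part II: R1 = 672; w = 7096; 7096 = 2^3 * 887; sigma = (1 + 2 + 4 + 8) * (1 + 887) = 15 * 888 = 13320; answer 13320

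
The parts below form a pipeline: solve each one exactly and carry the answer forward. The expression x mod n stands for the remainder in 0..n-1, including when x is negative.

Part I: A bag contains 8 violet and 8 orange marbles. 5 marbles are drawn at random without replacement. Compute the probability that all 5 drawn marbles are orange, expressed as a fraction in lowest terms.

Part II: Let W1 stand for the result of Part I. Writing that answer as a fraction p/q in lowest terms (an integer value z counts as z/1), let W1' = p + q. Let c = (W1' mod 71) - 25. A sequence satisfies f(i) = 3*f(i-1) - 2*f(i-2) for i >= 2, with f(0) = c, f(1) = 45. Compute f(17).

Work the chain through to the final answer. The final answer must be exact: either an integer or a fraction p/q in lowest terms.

8126385

Part I: total draws C(16,5) = 4368; favorable C(8,5) = 56; P = 1/78; answer 1/78
Part II: W1 = 1/78; threaded value p + q = 79; c = -17; f(2) = 3*(45) - 2*(-17) = 169; iterating: f(2)=169, f(3)=417, f(4)=913, f(5)=1905, f(6)=3889, f(7)=7857, f(8)=15793, f(9)=31665, f(10)=63409, f(11)=126897, f(12)=253873, f(13)=507825, f(14)=1015729, f(15)=2031537, f(16)=4063153, f(17)=8126385; answer 8126385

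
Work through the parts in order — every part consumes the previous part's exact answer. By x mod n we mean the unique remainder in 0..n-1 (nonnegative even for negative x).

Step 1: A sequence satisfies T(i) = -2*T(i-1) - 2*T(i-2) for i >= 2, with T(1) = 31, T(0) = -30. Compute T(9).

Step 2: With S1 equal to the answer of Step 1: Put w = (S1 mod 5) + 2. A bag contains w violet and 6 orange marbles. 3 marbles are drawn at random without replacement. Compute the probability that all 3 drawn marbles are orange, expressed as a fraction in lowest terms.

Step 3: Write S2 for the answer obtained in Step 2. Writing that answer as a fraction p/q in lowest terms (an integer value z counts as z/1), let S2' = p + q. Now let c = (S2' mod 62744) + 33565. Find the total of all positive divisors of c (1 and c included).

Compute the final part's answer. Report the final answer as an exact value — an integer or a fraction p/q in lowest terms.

44792

Step 1: T(2) = -2*(31) - 2*(-30) = -2; iterating: T(2)=-2, T(3)=-58, T(4)=120, T(5)=-124, T(6)=8, T(7)=232, T(8)=-480, T(9)=496; answer 496
Step 2: S1 = 496; w = 3; total draws C(9,3) = 84; favorable C(6,3) = 20; P = 5/21; answer 5/21
Step 3: S2 = 5/21; threaded value p + q = 26; c = 33591; 33591 = 3 * 11197; sigma = (1 + 3) * (1 + 11197) = 4 * 11198 = 44792; answer 44792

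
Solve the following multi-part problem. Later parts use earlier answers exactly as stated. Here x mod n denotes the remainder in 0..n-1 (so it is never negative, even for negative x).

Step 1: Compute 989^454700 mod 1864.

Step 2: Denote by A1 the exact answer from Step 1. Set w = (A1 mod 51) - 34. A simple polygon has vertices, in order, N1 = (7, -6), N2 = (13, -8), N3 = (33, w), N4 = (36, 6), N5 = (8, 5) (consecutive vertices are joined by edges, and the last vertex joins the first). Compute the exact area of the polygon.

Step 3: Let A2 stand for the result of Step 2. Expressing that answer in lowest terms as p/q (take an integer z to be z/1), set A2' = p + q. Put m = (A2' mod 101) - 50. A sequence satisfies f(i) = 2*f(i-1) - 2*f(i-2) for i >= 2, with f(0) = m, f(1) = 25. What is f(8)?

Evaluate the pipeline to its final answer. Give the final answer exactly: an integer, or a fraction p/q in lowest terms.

288

Step 1: squarings mod 1864: 989^1=989, 989^2=1385, 989^4=169, 989^8=601, 989^16=1449, 989^32=737, 989^64=745, 989^128=1417, 989^256=361, 989^512=1705, 989^1024=1049, 989^2048=641, 989^4096=801, 989^8192=385, 989^16384=969, 989^32768=1369, 989^65536=841, 989^131072=825, 989^262144=265; 989^454700 = 989^4 * 989^8 * 989^32 * 989^4096 * 989^8192 * 989^16384 * 989^32768 * 989^131072 * 989^262144 = 1281 (mod 1864); answer 1281
Step 2: A1 = 1281; w = -28; cross terms: (7*-8 - 13*-6)=22, (13*-28 - 33*-8)=-100, (33*6 - 36*-28)=1206, (36*5 - 8*6)=132, (8*-6 - 7*5)=-83; twice the area = |1177| = 1177; area = 1177/2; answer 1177/2
Step 3: A2 = 1177/2; threaded value p + q = 1179; m = 18; f(2) = 2*(25) - 2*(18) = 14; iterating: f(2)=14, f(3)=-22, f(4)=-72, f(5)=-100, f(6)=-56, f(7)=88, f(8)=288; answer 288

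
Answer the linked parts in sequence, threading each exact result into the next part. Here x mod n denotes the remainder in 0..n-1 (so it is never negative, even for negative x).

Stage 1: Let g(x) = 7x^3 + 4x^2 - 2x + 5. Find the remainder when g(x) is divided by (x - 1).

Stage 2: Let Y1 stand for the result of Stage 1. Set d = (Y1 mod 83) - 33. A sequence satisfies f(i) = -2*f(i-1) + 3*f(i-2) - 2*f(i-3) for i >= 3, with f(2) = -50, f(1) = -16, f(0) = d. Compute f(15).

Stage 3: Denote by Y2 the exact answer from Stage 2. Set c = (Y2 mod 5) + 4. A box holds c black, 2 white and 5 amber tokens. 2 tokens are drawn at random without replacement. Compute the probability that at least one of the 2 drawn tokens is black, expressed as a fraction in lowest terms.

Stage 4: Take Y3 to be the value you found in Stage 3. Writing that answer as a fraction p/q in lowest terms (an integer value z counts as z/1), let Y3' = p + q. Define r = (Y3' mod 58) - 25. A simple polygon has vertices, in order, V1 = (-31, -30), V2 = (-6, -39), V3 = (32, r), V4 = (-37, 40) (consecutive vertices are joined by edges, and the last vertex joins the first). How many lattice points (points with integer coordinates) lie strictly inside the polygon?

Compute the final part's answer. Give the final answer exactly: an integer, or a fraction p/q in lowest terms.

2920

Stage 1: remainder = value at the root: 7*(1)^3 + 4*(1)^2 - 2*(1)^1 + 5 = (7) + (4) + (-2) + (5) = 14; answer 14
Stage 2: Y1 = 14; d = -19; f(3) = -2*(-50) + 3*(-16) - 2*(-19) = 90; iterating: f(3)=90, f(4)=-298, f(5)=966, f(6)=-3006, f(7)=9506, f(8)=-29962, f(9)=94454, f(10)=-297806, f(11)=938898, f(12)=-2960122, f(13)=9332550, f(14)=-29423262, f(15)=92764418; answer 92764418
Stage 3: Y2 = 92764418; c = 7; total draws C(14,2) = 91; complement C(7,2) = 21; favorable 91 - 21 = 70; P = 10/13; answer 10/13
Stage 4: Y3 = 10/13; threaded value p + q = 23; r = -2; cross terms: (-31*-39 - -6*-30)=1029, (-6*-2 - 32*-39)=1260, (32*40 - -37*-2)=1206, (-37*-30 - -31*40)=2350; twice the area = |5845| = 5845; area = 5845/2; boundary points = 1 + 1 + 3 + 2 = 7; strictly interior points = area - boundary/2 + 1 = 2920; answer 2920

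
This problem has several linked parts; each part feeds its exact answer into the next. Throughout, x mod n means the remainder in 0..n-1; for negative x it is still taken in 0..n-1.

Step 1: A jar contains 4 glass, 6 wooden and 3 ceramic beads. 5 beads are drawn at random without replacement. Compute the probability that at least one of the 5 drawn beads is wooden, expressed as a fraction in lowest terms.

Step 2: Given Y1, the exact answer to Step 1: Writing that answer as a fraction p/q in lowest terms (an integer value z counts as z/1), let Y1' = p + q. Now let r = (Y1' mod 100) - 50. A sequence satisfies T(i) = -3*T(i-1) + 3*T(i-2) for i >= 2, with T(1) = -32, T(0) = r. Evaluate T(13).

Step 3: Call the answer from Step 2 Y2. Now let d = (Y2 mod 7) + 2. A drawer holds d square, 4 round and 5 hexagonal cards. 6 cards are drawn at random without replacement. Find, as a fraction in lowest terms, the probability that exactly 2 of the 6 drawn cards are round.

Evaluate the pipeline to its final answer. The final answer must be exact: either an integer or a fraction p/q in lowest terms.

Step 1: total draws C(13,5) = 1287; complement C(7,5) = 21; favorable 1287 - 21 = 1266; P = 422/429; answer 422/429
Step 2: Y1 = 422/429; threaded value p + q = 851; r = 1; T(2) = -3*(-32) + 3*(1) = 99; iterating: T(2)=99, T(3)=-393, T(4)=1476, T(5)=-5607, T(6)=21249, T(7)=-80568, T(8)=305451, T(9)=-1158057, T(10)=4390524, T(11)=-16645743, T(12)=63108801, T(13)=-239263632; answer -239263632
Step 3: Y2 = -239263632; d = 3; total draws C(12,6) = 924; favorable C(4,2)*C(8,4) = 420; P = 5/11; answer 5/11

5/11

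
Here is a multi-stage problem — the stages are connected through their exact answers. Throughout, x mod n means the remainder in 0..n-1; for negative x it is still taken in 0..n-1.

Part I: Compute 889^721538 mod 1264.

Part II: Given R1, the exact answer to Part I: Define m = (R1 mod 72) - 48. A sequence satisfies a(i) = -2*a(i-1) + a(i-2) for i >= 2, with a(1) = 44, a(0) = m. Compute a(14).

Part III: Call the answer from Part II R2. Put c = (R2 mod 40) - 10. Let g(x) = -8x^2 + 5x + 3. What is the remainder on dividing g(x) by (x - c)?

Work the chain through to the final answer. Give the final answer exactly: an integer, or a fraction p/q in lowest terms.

-2790

Part I: squarings mod 1264: 889^1=889, 889^2=321, 889^4=657, 889^8=625, 889^16=49, 889^32=1137, 889^64=961, 889^128=801, 889^256=753, 889^512=737, 889^1024=913, 889^2048=593, 889^4096=257, 889^8192=321, 889^16384=657, 889^32768=625, 889^65536=49, 889^131072=1137, 889^262144=961, 889^524288=801; 889^721538 = 889^2 * 889^128 * 889^512 * 889^65536 * 889^131072 * 889^524288 = 241 (mod 1264); answer 241
Part II: R1 = 241; m = -23; a(2) = -2*(44) + 1*(-23) = -111; iterating: a(2)=-111, a(3)=266, a(4)=-643, a(5)=1552, a(6)=-3747, a(7)=9046, a(8)=-21839, a(9)=52724, a(10)=-127287, a(11)=307298, a(12)=-741883, a(13)=1791064, a(14)=-4324011; answer -4324011
Part III: R2 = -4324011; c = 19; remainder = value at the root: -8*(19)^2 + 5*(19)^1 + 3 = (-2888) + (95) + (3) = -2790; answer -2790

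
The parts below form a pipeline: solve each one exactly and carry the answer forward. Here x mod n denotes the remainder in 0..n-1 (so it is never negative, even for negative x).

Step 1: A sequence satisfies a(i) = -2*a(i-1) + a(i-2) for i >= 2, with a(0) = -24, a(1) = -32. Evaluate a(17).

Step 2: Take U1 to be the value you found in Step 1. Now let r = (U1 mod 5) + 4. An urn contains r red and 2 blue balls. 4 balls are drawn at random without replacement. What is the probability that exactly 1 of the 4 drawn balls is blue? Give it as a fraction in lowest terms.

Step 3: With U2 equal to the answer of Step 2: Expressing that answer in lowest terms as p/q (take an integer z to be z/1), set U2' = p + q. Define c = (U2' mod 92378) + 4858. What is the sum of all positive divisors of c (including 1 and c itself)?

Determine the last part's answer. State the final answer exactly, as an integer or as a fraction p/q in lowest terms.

6512

Step 1: a(2) = -2*(-32) + 1*(-24) = 40; iterating: a(2)=40, a(3)=-112, a(4)=264, a(5)=-640, a(6)=1544, a(7)=-3728, a(8)=9000, a(9)=-21728, a(10)=52456, a(11)=-126640, a(12)=305736, a(13)=-738112, a(14)=1781960, a(15)=-4302032, a(16)=10386024, a(17)=-25074080; answer -25074080
Step 2: U1 = -25074080; r = 4; total draws C(6,4) = 15; favorable C(2,1)*C(4,3) = 8; P = 8/15; answer 8/15
Step 3: U2 = 8/15; threaded value p + q = 23; c = 4881; 4881 = 3 * 1627; sigma = (1 + 3) * (1 + 1627) = 4 * 1628 = 6512; answer 6512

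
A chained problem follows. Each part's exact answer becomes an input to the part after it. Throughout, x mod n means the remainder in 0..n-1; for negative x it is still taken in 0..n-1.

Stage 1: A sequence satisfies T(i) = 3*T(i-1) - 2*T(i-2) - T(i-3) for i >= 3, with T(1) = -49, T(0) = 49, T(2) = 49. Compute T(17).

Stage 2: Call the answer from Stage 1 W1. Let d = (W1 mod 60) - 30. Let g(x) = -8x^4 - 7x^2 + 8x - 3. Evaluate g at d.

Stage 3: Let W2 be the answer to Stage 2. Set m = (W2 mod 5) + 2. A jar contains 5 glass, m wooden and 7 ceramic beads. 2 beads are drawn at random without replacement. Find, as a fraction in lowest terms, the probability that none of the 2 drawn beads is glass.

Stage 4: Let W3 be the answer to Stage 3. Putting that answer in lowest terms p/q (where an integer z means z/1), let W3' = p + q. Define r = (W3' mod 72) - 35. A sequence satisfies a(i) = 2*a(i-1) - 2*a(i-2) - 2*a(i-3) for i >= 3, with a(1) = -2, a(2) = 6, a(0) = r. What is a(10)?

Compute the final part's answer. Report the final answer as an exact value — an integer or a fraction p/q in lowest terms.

Stage 1: T(3) = 3*(49) - 2*(-49) - 1*(49) = 196; iterating: T(3)=196, T(4)=539, T(5)=1176, T(6)=2254, T(7)=3871, T(8)=5929, T(9)=7791, T(10)=7644, T(11)=1421, T(12)=-18816, T(13)=-66934, T(14)=-164591, T(15)=-341089, T(16)=-627151, T(17)=-1034684; answer -1034684
Stage 2: W1 = -1034684; d = -14; -8*(-14)^4 - 7*(-14)^2 + 8*(-14)^1 - 3 = (-307328) + (-1372) + (-112) + (-3) = -308815; answer -308815
Stage 3: W2 = -308815; m = 2; total draws C(14,2) = 91; favorable C(9,2) = 36; P = 36/91; answer 36/91
Stage 4: W3 = 36/91; threaded value p + q = 127; r = 20; a(3) = 2*(6) - 2*(-2) - 2*(20) = -24; iterating: a(3)=-24, a(4)=-56, a(5)=-76, a(6)=8, a(7)=280, a(8)=696, a(9)=816, a(10)=-320; answer -320

-320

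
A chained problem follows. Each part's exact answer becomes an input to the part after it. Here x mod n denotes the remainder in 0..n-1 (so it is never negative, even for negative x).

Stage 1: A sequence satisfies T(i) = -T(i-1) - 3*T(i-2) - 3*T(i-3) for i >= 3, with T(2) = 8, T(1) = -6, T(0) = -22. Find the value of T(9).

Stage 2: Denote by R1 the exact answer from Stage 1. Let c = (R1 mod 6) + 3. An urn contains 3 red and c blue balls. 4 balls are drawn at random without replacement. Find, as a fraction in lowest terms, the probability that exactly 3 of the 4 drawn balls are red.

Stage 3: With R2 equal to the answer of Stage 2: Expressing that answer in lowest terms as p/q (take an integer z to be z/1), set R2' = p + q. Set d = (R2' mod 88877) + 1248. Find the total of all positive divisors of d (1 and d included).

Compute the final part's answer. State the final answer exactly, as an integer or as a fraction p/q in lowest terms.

Stage 1: T(3) = -1*(8) - 3*(-6) - 3*(-22) = 76; iterating: T(3)=76, T(4)=-82, T(5)=-170, T(6)=188, T(7)=568, T(8)=-622, T(9)=-1646; answer -1646
Stage 2: R1 = -1646; c = 7; total draws C(10,4) = 210; favorable C(3,3)*C(7,1) = 7; P = 1/30; answer 1/30
Stage 3: R2 = 1/30; threaded value p + q = 31; d = 1279; 1279 is prime, so its only divisors are 1 and 1279; sigma = 1 + 1279 = 1280; answer 1280

1280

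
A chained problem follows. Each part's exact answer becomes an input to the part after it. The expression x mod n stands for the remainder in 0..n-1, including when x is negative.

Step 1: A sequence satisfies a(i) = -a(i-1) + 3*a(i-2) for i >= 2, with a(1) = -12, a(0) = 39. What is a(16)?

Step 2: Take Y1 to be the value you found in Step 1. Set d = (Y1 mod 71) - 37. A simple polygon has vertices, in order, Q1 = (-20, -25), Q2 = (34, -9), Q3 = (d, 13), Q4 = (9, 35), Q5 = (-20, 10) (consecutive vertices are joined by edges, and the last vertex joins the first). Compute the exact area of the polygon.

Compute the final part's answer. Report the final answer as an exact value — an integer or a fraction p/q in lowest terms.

2625/2

Step 1: a(2) = -1*(-12) + 3*(39) = 129; iterating: a(2)=129, a(3)=-165, a(4)=552, a(5)=-1047, a(6)=2703, a(7)=-5844, a(8)=13953, a(9)=-31485, a(10)=73344, a(11)=-167799, a(12)=387831, a(13)=-891228, a(14)=2054721, a(15)=-4728405, a(16)=10892568; answer 10892568
Step 2: Y1 = 10892568; d = -5; cross terms: (-20*-9 - 34*-25)=1030, (34*13 - -5*-9)=397, (-5*35 - 9*13)=-292, (9*10 - -20*35)=790, (-20*-25 - -20*10)=700; twice the area = |2625| = 2625; area = 2625/2; answer 2625/2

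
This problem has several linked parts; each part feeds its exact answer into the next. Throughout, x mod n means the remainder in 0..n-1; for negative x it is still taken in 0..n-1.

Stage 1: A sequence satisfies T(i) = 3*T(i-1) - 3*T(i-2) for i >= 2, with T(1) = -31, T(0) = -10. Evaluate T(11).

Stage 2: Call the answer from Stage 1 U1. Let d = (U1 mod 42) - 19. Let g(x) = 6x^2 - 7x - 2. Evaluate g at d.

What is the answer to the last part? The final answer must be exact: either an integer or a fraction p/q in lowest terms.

Stage 1: T(2) = 3*(-31) - 3*(-10) = -63; iterating: T(2)=-63, T(3)=-96, T(4)=-99, T(5)=-9, T(6)=270, T(7)=837, T(8)=1701, T(9)=2592, T(10)=2673, T(11)=243; answer 243
Stage 2: U1 = 243; d = 14; 6*(14)^2 - 7*(14)^1 - 2 = (1176) + (-98) + (-2) = 1076; answer 1076

1076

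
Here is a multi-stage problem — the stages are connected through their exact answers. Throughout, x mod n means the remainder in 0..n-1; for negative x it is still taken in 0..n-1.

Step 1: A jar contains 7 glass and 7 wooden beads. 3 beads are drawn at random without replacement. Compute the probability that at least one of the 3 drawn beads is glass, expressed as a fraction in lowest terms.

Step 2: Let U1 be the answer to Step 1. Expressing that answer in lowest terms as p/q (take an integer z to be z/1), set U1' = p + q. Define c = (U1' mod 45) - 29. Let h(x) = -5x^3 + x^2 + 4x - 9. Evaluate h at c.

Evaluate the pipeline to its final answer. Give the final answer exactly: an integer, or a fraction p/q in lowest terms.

Step 1: total draws C(14,3) = 364; complement C(7,3) = 35; favorable 364 - 35 = 329; P = 47/52; answer 47/52
Step 2: U1 = 47/52; threaded value p + q = 99; c = -20; -5*(-20)^3 + 1*(-20)^2 + 4*(-20)^1 - 9 = (40000) + (400) + (-80) + (-9) = 40311; answer 40311

40311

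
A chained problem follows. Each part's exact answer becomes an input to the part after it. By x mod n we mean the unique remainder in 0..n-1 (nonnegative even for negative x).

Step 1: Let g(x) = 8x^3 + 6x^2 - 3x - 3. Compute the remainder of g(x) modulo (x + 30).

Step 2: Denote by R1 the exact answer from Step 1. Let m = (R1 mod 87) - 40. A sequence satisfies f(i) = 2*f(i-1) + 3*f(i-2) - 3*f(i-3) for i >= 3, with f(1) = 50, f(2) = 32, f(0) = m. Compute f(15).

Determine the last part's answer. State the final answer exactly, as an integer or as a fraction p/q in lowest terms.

Step 1: remainder = value at the root: 8*(-30)^3 + 6*(-30)^2 - 3*(-30)^1 - 3 = (-216000) + (5400) + (90) + (-3) = -210513; answer -210513
Step 2: R1 = -210513; m = -13; f(3) = 2*(32) + 3*(50) - 3*(-13) = 253; iterating: f(3)=253, f(4)=452, f(5)=1567, f(6)=3731, f(7)=10807, f(8)=28106, f(9)=77440, f(10)=206777, f(11)=561556, f(12)=1511123, f(13)=4086583, f(14)=11021867, f(15)=29770114; answer 29770114

29770114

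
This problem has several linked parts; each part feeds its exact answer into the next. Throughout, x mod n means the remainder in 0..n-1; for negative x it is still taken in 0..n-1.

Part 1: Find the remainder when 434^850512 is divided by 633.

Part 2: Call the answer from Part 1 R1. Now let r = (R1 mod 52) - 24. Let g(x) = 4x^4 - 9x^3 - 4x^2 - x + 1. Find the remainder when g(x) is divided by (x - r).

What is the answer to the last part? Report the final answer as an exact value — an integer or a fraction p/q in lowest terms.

566381

Part 1: squarings mod 633: 434^1=434, 434^2=355, 434^4=58, 434^8=199, 434^16=355, 434^32=58, 434^64=199, 434^128=355, 434^256=58, 434^512=199, 434^1024=355, 434^2048=58, 434^4096=199, 434^8192=355, 434^16384=58, 434^32768=199, 434^65536=355, 434^131072=58, 434^262144=199, 434^524288=355; 434^850512 = 434^16 * 434^64 * 434^512 * 434^2048 * 434^4096 * 434^8192 * 434^16384 * 434^32768 * 434^262144 * 434^524288 = 148 (mod 633); answer 148
Part 2: R1 = 148; r = 20; remainder = value at the root: 4*(20)^4 - 9*(20)^3 - 4*(20)^2 - 1*(20)^1 + 1 = (640000) + (-72000) + (-1600) + (-20) + (1) = 566381; answer 566381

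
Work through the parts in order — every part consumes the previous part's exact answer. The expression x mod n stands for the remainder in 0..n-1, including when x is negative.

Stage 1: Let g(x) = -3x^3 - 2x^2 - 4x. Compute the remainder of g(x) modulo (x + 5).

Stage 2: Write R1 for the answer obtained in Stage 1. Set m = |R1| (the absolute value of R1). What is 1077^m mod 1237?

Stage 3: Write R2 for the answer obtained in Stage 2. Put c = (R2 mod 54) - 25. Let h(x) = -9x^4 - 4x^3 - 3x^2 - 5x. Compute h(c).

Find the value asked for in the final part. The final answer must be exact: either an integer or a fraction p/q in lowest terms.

-357378

Stage 1: remainder = value at the root: -3*(-5)^3 - 2*(-5)^2 - 4*(-5)^1 = (375) + (-50) + (20) = 345; answer 345
Stage 2: R1 = 345; m = 345; squarings mod 1237: 1077^1=1077, 1077^2=860, 1077^4=1111, 1077^8=1032, 1077^16=1204, 1077^32=1089, 1077^64=875, 1077^128=1159, 1077^256=1136; 1077^345 = 1077^1 * 1077^8 * 1077^16 * 1077^64 * 1077^256 = 93 (mod 1237); answer 93
Stage 3: R2 = 93; c = 14; -9*(14)^4 - 4*(14)^3 - 3*(14)^2 - 5*(14)^1 = (-345744) + (-10976) + (-588) + (-70) = -357378; answer -357378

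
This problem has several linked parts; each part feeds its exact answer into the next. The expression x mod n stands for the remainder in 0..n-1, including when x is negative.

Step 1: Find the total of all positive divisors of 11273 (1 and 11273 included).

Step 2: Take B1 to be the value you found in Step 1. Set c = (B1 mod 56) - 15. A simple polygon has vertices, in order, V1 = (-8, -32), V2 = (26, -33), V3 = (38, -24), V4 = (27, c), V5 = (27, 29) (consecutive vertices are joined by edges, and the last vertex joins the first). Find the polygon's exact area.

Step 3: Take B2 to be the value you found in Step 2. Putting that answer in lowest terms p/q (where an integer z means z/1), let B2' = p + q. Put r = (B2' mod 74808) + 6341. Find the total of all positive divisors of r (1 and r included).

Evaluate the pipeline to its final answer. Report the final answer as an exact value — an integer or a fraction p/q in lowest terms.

7622

Step 1: 11273 is prime, so its only divisors are 1 and 11273; sigma = 1 + 11273 = 11274; answer 11274
Step 2: B1 = 11274; c = 3; cross terms: (-8*-33 - 26*-32)=1096, (26*-24 - 38*-33)=630, (38*3 - 27*-24)=762, (27*29 - 27*3)=702, (27*-32 - -8*29)=-632; twice the area = |2558| = 2558; area = 1279; answer 1279
Step 3: B2 = 1279; threaded value p + q = 1280; r = 7621; 7621 is prime, so its only divisors are 1 and 7621; sigma = 1 + 7621 = 7622; answer 7622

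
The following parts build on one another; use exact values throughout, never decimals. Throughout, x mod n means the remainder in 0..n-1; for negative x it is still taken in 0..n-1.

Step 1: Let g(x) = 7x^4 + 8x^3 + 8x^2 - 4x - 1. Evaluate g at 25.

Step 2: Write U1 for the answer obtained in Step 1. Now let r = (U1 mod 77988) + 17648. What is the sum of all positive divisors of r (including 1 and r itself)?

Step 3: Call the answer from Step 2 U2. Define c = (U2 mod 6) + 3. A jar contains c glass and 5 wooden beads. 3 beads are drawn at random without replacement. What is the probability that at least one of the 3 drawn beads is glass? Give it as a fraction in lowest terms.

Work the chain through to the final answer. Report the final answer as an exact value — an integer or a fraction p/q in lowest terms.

23/28

Step 1: 7*(25)^4 + 8*(25)^3 + 8*(25)^2 - 4*(25)^1 - 1 = (2734375) + (125000) + (5000) + (-100) + (-1) = 2864274; answer 2864274
Step 2: U1 = 2864274; r = 74354; 74354 = 2 * 7 * 47 * 113; sigma = (1 + 2) * (1 + 7) * (1 + 47) * (1 + 113) = 3 * 8 * 48 * 114 = 131328; answer 131328
Step 3: U2 = 131328; c = 3; total draws C(8,3) = 56; complement C(5,3) = 10; favorable 56 - 10 = 46; P = 23/28; answer 23/28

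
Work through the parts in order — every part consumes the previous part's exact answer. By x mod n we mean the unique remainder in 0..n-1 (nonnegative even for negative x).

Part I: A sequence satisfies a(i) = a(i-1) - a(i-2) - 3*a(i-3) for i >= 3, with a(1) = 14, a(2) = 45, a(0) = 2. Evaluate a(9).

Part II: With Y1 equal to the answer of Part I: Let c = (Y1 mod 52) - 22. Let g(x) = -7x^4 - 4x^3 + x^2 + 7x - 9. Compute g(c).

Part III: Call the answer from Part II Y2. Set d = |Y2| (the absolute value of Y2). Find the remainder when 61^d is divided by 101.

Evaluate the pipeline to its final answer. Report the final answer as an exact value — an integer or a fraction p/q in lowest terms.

73

Part I: a(3) = 1*(45) - 1*(14) - 3*(2) = 25; iterating: a(3)=25, a(4)=-62, a(5)=-222, a(6)=-235, a(7)=173, a(8)=1074, a(9)=1606; answer 1606
Part II: Y1 = 1606; c = 24; -7*(24)^4 - 4*(24)^3 + 1*(24)^2 + 7*(24)^1 - 9 = (-2322432) + (-55296) + (576) + (168) + (-9) = -2376993; answer -2376993
Part III: Y2 = -2376993; d = 2376993; squarings mod 101: 61^1=61, 61^2=85, 61^4=54, 61^8=88, 61^16=68, 61^32=79, 61^64=80, 61^128=37, 61^256=56, 61^512=5, 61^1024=25, 61^2048=19, 61^4096=58, 61^8192=31, 61^16384=52, 61^32768=78, 61^65536=24, 61^131072=71, 61^262144=92, 61^524288=81, 61^1048576=97, 61^2097152=16; 61^2376993 = 61^1 * 61^32 * 61^256 * 61^1024 * 61^16384 * 61^262144 * 61^2097152 = 73 (mod 101); answer 73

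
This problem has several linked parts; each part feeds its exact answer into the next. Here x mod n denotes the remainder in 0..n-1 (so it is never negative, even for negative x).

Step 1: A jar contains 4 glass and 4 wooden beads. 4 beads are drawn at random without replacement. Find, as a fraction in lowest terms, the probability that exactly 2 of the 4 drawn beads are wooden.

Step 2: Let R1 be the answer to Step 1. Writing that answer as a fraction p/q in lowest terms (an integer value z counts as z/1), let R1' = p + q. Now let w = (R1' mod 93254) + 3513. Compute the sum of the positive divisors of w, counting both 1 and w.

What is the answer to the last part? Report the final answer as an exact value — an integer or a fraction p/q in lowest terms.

Step 1: total draws C(8,4) = 70; favorable C(4,2)*C(4,2) = 36; P = 18/35; answer 18/35
Step 2: R1 = 18/35; threaded value p + q = 53; w = 3566; 3566 = 2 * 1783; sigma = (1 + 2) * (1 + 1783) = 3 * 1784 = 5352; answer 5352

5352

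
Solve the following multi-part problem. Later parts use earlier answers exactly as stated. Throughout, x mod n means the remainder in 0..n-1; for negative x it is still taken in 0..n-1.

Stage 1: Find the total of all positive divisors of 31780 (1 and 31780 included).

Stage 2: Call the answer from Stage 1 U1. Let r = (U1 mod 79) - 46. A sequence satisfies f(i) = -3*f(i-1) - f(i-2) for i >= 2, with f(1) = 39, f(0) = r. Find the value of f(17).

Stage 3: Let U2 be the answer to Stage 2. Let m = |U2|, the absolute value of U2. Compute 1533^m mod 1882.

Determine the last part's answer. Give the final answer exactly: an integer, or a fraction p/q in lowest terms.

1353

Stage 1: 31780 = 2^2 * 5 * 7 * 227; sigma = (1 + 2 + 4) * (1 + 5) * (1 + 7) * (1 + 227) = 7 * 6 * 8 * 228 = 76608; answer 76608
Stage 2: U1 = 76608; r = 11; f(2) = -3*(39) - 1*(11) = -128; iterating: f(2)=-128, f(3)=345, f(4)=-907, f(5)=2376, f(6)=-6221, f(7)=16287, f(8)=-42640, f(9)=111633, f(10)=-292259, f(11)=765144, f(12)=-2003173, f(13)=5244375, f(14)=-13729952, f(15)=35945481, f(16)=-94106491, f(17)=246373992; answer 246373992
Stage 3: U2 = 246373992; m = 246373992; squarings mod 1882: 1533^1=1533, 1533^2=1353, 1533^4=1305, 1533^8=1697, 1533^16=349, 1533^32=1353, 1533^64=1305, 1533^128=1697, 1533^256=349, 1533^512=1353, 1533^1024=1305, 1533^2048=1697, 1533^4096=349, 1533^8192=1353, 1533^16384=1305, 1533^32768=1697, 1533^65536=349, 1533^131072=1353, 1533^262144=1305, 1533^524288=1697, 1533^1048576=349, 1533^2097152=1353, 1533^4194304=1305, 1533^8388608=1697, 1533^16777216=349, 1533^33554432=1353, 1533^67108864=1305, 1533^134217728=1697; 1533^246373992 = 1533^8 * 1533^32 * 1533^64 * 1533^512 * 1533^1024 * 1533^2048 * 1533^4096 * 1533^16384 * 1533^65536 * 1533^131072 * 1533^262144 * 1533^524288 * 1533^2097152 * 1533^8388608 * 1533^33554432 * 1533^67108864 * 1533^134217728 = 1353 (mod 1882); answer 1353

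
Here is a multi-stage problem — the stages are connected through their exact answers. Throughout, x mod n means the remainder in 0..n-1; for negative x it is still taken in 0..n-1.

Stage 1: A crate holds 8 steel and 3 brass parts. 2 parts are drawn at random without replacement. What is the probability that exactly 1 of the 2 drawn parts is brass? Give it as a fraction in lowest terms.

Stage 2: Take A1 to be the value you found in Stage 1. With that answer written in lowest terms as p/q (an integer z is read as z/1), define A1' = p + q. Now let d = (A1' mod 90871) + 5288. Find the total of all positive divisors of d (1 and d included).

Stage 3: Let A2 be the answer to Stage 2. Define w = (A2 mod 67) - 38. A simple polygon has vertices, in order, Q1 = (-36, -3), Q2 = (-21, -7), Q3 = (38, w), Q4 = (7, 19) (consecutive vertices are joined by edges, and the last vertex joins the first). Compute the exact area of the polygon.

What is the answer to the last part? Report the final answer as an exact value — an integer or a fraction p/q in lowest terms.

Stage 1: total draws C(11,2) = 55; favorable C(3,1)*C(8,1) = 24; P = 24/55; answer 24/55
Stage 2: A1 = 24/55; threaded value p + q = 79; d = 5367; 5367 = 3 * 1789; sigma = (1 + 3) * (1 + 1789) = 4 * 1790 = 7160; answer 7160
Stage 3: A2 = 7160; w = 20; cross terms: (-36*-7 - -21*-3)=189, (-21*20 - 38*-7)=-154, (38*19 - 7*20)=582, (7*-3 - -36*19)=663; twice the area = |1280| = 1280; area = 640; answer 640

640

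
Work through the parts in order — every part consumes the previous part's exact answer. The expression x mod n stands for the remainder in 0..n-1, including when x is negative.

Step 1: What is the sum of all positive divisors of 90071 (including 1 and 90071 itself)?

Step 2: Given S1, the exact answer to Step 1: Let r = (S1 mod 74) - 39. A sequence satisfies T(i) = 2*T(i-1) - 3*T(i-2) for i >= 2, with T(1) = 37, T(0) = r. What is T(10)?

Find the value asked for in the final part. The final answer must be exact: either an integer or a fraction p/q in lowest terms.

Step 1: 90071 is prime, so its only divisors are 1 and 90071; sigma = 1 + 90071 = 90072; answer 90072
Step 2: S1 = 90072; r = -25; T(2) = 2*(37) - 3*(-25) = 149; iterating: T(2)=149, T(3)=187, T(4)=-73, T(5)=-707, T(6)=-1195, T(7)=-269, T(8)=3047, T(9)=6901, T(10)=4661; answer 4661

4661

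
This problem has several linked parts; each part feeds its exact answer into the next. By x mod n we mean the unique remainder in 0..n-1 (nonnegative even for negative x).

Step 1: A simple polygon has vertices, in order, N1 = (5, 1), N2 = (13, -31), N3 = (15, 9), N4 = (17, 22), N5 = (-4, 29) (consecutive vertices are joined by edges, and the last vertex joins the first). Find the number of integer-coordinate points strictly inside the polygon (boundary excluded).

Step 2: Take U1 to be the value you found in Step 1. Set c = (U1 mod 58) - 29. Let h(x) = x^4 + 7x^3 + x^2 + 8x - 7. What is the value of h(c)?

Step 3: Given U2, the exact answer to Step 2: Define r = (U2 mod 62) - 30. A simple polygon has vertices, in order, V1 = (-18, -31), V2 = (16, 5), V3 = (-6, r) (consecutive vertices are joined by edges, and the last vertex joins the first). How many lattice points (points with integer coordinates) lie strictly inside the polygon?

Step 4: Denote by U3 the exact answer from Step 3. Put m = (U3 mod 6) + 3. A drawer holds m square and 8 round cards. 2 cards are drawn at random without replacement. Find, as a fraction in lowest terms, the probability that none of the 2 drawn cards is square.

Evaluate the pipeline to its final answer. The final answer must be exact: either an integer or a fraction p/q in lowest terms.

14/39

Step 1: cross terms: (5*-31 - 13*1)=-168, (13*9 - 15*-31)=582, (15*22 - 17*9)=177, (17*29 - -4*22)=581, (-4*1 - 5*29)=-149; twice the area = |1023| = 1023; area = 1023/2; boundary points = 8 + 2 + 1 + 7 + 1 = 19; strictly interior points = area - boundary/2 + 1 = 503; answer 503
Step 2: U1 = 503; c = 10; 1*(10)^4 + 7*(10)^3 + 1*(10)^2 + 8*(10)^1 - 7 = (10000) + (7000) + (100) + (80) + (-7) = 17173; answer 17173
Step 3: U2 = 17173; r = 31; cross terms: (-18*5 - 16*-31)=406, (16*31 - -6*5)=526, (-6*-31 - -18*31)=744; twice the area = |1676| = 1676; area = 838; boundary points = 2 + 2 + 2 = 6; strictly interior points = area - boundary/2 + 1 = 836; answer 836
Step 4: U3 = 836; m = 5; total draws C(13,2) = 78; favorable C(8,2) = 28; P = 14/39; answer 14/39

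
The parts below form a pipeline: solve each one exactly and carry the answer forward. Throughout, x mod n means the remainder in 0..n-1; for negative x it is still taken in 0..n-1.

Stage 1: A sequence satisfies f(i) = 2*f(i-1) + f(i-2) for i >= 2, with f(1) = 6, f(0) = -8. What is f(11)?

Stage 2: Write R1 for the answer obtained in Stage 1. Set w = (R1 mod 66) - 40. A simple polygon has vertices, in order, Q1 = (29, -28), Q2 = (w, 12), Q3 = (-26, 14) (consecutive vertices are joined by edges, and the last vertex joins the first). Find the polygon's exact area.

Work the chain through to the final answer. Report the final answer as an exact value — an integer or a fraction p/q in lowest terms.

Stage 1: f(2) = 2*(6) + 1*(-8) = 4; iterating: f(2)=4, f(3)=14, f(4)=32, f(5)=78, f(6)=188, f(7)=454, f(8)=1096, f(9)=2646, f(10)=6388, f(11)=15422; answer 15422
Stage 2: R1 = 15422; w = 4; cross terms: (29*12 - 4*-28)=460, (4*14 - -26*12)=368, (-26*-28 - 29*14)=322; twice the area = |1150| = 1150; area = 575; answer 575

575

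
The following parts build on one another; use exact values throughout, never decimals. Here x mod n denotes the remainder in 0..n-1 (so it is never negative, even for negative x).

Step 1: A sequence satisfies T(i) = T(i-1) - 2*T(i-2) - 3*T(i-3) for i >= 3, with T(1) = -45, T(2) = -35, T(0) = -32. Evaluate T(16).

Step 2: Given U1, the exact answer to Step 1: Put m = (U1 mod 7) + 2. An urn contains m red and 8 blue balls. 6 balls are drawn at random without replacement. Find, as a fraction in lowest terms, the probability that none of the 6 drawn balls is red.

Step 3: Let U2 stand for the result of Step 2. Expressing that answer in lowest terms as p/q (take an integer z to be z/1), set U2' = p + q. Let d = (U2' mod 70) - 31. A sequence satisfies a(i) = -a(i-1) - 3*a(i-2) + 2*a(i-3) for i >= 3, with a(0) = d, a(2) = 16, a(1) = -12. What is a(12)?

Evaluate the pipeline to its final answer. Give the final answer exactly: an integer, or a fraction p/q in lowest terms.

Step 1: T(3) = 1*(-35) - 2*(-45) - 3*(-32) = 151; iterating: T(3)=151, T(4)=356, T(5)=159, T(6)=-1006, T(7)=-2392, T(8)=-857, T(9)=6945, T(10)=15835, T(11)=4516, T(12)=-47989, T(13)=-104526, T(14)=-22096, T(15)=330923, T(16)=688693; answer 688693
Step 2: U1 = 688693; m = 7; total draws C(15,6) = 5005; favorable C(8,6) = 28; P = 4/715; answer 4/715
Step 3: U2 = 4/715; threaded value p + q = 719; d = -12; a(3) = -1*(16) - 3*(-12) + 2*(-12) = -4; iterating: a(3)=-4, a(4)=-68, a(5)=112, a(6)=84, a(7)=-556, a(8)=528, a(9)=1308, a(10)=-4004, a(11)=1136, a(12)=13492; answer 13492

13492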